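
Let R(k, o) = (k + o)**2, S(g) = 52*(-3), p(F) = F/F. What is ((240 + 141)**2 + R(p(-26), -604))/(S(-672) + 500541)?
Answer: 33918/33359 ≈ 1.0168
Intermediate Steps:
p(F) = 1
S(g) = -156
((240 + 141)**2 + R(p(-26), -604))/(S(-672) + 500541) = ((240 + 141)**2 + (1 - 604)**2)/(-156 + 500541) = (381**2 + (-603)**2)/500385 = (145161 + 363609)*(1/500385) = 508770*(1/500385) = 33918/33359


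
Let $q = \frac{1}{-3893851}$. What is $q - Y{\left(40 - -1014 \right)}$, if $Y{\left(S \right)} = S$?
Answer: $- \frac{4104118955}{3893851} \approx -1054.0$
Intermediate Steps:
$q = - \frac{1}{3893851} \approx -2.5681 \cdot 10^{-7}$
$q - Y{\left(40 - -1014 \right)} = - \frac{1}{3893851} - \left(40 - -1014\right) = - \frac{1}{3893851} - \left(40 + 1014\right) = - \frac{1}{3893851} - 1054 = - \frac{4104118955}{3893851}$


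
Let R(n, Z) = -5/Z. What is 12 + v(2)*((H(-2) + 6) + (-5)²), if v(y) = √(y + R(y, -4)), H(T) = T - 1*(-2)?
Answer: 12 + 31*√13/2 ≈ 67.886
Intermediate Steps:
H(T) = 2 + T (H(T) = T + 2 = 2 + T)
v(y) = √(5/4 + y) (v(y) = √(y - 5/(-4)) = √(y - 5*(-¼)) = √(y + 5/4) = √(5/4 + y))
12 + v(2)*((H(-2) + 6) + (-5)²) = 12 + (√(5 + 4*2)/2)*(((2 - 2) + 6) + (-5)²) = 12 + (√(5 + 8)/2)*((0 + 6) + 25) = 12 + (√13/2)*(6 + 25) = 12 + (√13/2)*31 = 12 + 31*√13/2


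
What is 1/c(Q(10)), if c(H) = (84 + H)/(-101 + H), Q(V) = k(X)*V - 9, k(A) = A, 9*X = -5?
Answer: -208/125 ≈ -1.6640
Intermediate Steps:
X = -5/9 (X = (1/9)*(-5) = -5/9 ≈ -0.55556)
Q(V) = -9 - 5*V/9 (Q(V) = -5*V/9 - 9 = -9 - 5*V/9)
c(H) = (84 + H)/(-101 + H)
1/c(Q(10)) = 1/((84 + (-9 - 5/9*10))/(-101 + (-9 - 5/9*10))) = 1/((84 + (-9 - 50/9))/(-101 + (-9 - 50/9))) = 1/((84 - 131/9)/(-101 - 131/9)) = 1/((625/9)/(-1040/9)) = 1/(-9/1040*625/9) = 1/(-125/208) = -208/125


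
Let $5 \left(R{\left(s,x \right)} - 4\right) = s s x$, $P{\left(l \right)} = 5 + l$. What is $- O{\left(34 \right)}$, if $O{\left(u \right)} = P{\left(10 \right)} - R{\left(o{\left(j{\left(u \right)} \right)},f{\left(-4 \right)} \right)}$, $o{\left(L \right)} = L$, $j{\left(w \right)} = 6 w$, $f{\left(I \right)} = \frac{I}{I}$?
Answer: $\frac{41561}{5} \approx 8312.2$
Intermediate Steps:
$f{\left(I \right)} = 1$
$R{\left(s,x \right)} = 4 + \frac{x s^{2}}{5}$ ($R{\left(s,x \right)} = 4 + \frac{s s x}{5} = 4 + \frac{s^{2} x}{5} = 4 + \frac{x s^{2}}{5}$)
$O{\left(u \right)} = 11 - \frac{36 u^{2}}{5}$ ($O{\left(u \right)} = \left(5 + 10\right) - \left(4 + \frac{1}{5} \cdot 1 \left(6 u\right)^{2}\right) = 15 - \left(4 + \frac{1}{5} \cdot 1 \cdot 36 u^{2}\right) = 15 - \left(4 + \frac{36 u^{2}}{5}\right) = 11 - \frac{36 u^{2}}{5}$)
$- O{\left(34 \right)} = - (11 - \frac{36 \cdot 34^{2}}{5}) = - (11 - \frac{41616}{5}) = \left(-1\right) \left(- \frac{41561}{5}\right) = \frac{41561}{5}$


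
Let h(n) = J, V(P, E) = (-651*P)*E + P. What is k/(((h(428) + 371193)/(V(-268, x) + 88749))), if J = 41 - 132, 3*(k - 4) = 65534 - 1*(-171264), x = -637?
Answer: -13148595222175/556653 ≈ -2.3621e+7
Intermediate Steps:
V(P, E) = P - 651*E*P (V(P, E) = -651*E*P + P = P - 651*E*P)
k = 236810/3 (k = 4 + (65534 - 1*(-171264))/3 = 4 + (65534 + 171264)/3 = 4 + (⅓)*236798 = 4 + 236798/3 = 236810/3 ≈ 78937.)
J = -91
h(n) = -91
k/(((h(428) + 371193)/(V(-268, x) + 88749))) = 236810/(3*(((-91 + 371193)/(-268*(1 - 651*(-637)) + 88749)))) = 236810/(3*((371102/(-268*(1 + 414687) + 88749)))) = 236810/(3*((371102/(-268*414688 + 88749)))) = 236810/(3*((371102/(-111136384 + 88749)))) = 236810/(3*((371102/(-111047635)))) = 236810/(3*((371102*(-1/111047635)))) = 236810/(3*(-371102/111047635)) = (236810/3)*(-111047635/371102) = -13148595222175/556653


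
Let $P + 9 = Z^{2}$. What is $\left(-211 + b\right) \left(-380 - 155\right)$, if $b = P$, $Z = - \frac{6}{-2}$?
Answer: $112885$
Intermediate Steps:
$Z = 3$ ($Z = \left(-6\right) \left(- \frac{1}{2}\right) = 3$)
$P = 0$ ($P = -9 + 3^{2} = -9 + 9 = 0$)
$b = 0$
$\left(-211 + b\right) \left(-380 - 155\right) = \left(-211 + 0\right) \left(-380 - 155\right) = \left(-211\right) \left(-535\right) = 112885$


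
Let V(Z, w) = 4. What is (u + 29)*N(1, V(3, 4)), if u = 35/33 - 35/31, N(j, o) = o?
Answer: 118388/1023 ≈ 115.73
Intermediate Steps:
u = -70/1023 (u = 35*(1/33) - 35*1/31 = 35/33 - 35/31 = -70/1023 ≈ -0.068426)
(u + 29)*N(1, V(3, 4)) = (-70/1023 + 29)*4 = (29597/1023)*4 = 118388/1023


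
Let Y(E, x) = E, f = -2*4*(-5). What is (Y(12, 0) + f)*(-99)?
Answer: -5148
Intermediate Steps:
f = 40 (f = -8*(-5) = 40)
(Y(12, 0) + f)*(-99) = (12 + 40)*(-99) = 52*(-99) = -5148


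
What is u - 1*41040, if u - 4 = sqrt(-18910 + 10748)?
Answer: -41036 + I*sqrt(8162) ≈ -41036.0 + 90.344*I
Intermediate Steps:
u = 4 + I*sqrt(8162) (u = 4 + sqrt(-18910 + 10748) = 4 + sqrt(-8162) = 4 + I*sqrt(8162) ≈ 4.0 + 90.344*I)
u - 1*41040 = (4 + I*sqrt(8162)) - 1*41040 = (4 + I*sqrt(8162)) - 41040 = -41036 + I*sqrt(8162)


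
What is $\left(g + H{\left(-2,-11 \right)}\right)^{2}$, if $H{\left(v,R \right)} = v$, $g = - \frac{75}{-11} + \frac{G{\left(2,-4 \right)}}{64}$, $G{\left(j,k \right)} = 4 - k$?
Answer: $\frac{189225}{7744} \approx 24.435$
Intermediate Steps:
$g = \frac{611}{88}$ ($g = - \frac{75}{-11} + \frac{4 - -4}{64} = \left(-75\right) \left(- \frac{1}{11}\right) + \left(4 + 4\right) \frac{1}{64} = \frac{75}{11} + 8 \cdot \frac{1}{64} = \frac{75}{11} + \frac{1}{8} = \frac{611}{88} \approx 6.9432$)
$\left(g + H{\left(-2,-11 \right)}\right)^{2} = \left(\frac{611}{88} - 2\right)^{2} = \left(\frac{435}{88}\right)^{2} = \frac{189225}{7744}$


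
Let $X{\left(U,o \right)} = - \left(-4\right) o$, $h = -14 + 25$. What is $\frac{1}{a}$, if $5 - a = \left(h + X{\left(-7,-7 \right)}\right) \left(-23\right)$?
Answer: $- \frac{1}{386} \approx -0.0025907$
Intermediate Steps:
$h = 11$
$X{\left(U,o \right)} = 4 o$
$a = -386$ ($a = 5 - \left(11 + 4 \left(-7\right)\right) \left(-23\right) = 5 - \left(11 - 28\right) \left(-23\right) = 5 - \left(-17\right) \left(-23\right) = 5 - 391 = -386$)
$\frac{1}{a} = \frac{1}{-386} = - \frac{1}{386}$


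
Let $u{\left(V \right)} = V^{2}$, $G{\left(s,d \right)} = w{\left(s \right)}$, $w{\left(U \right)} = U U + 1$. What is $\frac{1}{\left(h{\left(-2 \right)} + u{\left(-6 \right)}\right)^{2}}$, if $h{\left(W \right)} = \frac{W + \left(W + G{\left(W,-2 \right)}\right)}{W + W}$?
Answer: $\frac{16}{20449} \approx 0.00078243$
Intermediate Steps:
$w{\left(U \right)} = 1 + U^{2}$ ($w{\left(U \right)} = U^{2} + 1 = 1 + U^{2}$)
$G{\left(s,d \right)} = 1 + s^{2}$
$h{\left(W \right)} = \frac{1 + W^{2} + 2 W}{2 W}$ ($h{\left(W \right)} = \frac{W + \left(W + \left(1 + W^{2}\right)\right)}{W + W} = \frac{W + \left(1 + W + W^{2}\right)}{2 W} = \left(1 + W^{2} + 2 W\right) \frac{1}{2 W} = \frac{1 + W^{2} + 2 W}{2 W}$)
$\frac{1}{\left(h{\left(-2 \right)} + u{\left(-6 \right)}\right)^{2}} = \frac{1}{\left(\left(1 + \frac{1}{2} \left(-2\right) + \frac{1}{2 \left(-2\right)}\right) + \left(-6\right)^{2}\right)^{2}} = \frac{1}{\left(\left(1 - 1 + \frac{1}{2} \left(- \frac{1}{2}\right)\right) + 36\right)^{2}} = \frac{1}{\left(\left(1 - 1 - \frac{1}{4}\right) + 36\right)^{2}} = \frac{1}{\left(- \frac{1}{4} + 36\right)^{2}} = \frac{1}{\left(\frac{143}{4}\right)^{2}} = \frac{1}{\frac{20449}{16}} = \frac{16}{20449}$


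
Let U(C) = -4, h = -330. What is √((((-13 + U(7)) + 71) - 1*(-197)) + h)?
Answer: I*√79 ≈ 8.8882*I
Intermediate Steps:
√((((-13 + U(7)) + 71) - 1*(-197)) + h) = √((((-13 - 4) + 71) - 1*(-197)) - 330) = √(((-17 + 71) + 197) - 330) = √((54 + 197) - 330) = √(251 - 330) = √(-79) = I*√79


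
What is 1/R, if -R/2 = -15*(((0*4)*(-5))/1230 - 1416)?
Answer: -1/42480 ≈ -2.3540e-5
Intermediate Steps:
R = -42480 (R = -(-30)*(((0*4)*(-5))/1230 - 1416) = -(-30)*((0*(-5))*(1/1230) - 1416) = -(-30)*(0*(1/1230) - 1416) = -(-30)*(0 - 1416) = -(-30)*(-1416) = -2*21240 = -42480)
1/R = 1/(-42480) = -1/42480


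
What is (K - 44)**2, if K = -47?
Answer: 8281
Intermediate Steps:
(K - 44)**2 = (-47 - 44)**2 = (-91)**2 = 8281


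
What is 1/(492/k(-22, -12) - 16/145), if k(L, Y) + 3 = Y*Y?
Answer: 6815/23028 ≈ 0.29594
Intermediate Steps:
k(L, Y) = -3 + Y² (k(L, Y) = -3 + Y*Y = -3 + Y²)
1/(492/k(-22, -12) - 16/145) = 1/(492/(-3 + (-12)²) - 16/145) = 1/(492/(-3 + 144) - 16*1/145) = 1/(492/141 - 16/145) = 1/(492*(1/141) - 16/145) = 1/(164/47 - 16/145) = 1/(23028/6815) = 6815/23028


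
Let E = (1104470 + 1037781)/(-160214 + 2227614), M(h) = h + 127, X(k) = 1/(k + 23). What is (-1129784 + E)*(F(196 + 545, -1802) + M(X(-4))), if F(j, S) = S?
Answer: 9291467504810322/4910075 ≈ 1.8923e+9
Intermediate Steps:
X(k) = 1/(23 + k)
M(h) = 127 + h
E = 2142251/2067400 ≈ 1.0362
(-1129784 + E)*(F(196 + 545, -1802) + M(X(-4))) = (-1129784 + 2142251/2067400)*(-1802 + (127 + 1/(23 - 4))) = -2335713299349*(-1802 + (127 + 1/19))/2067400 = -2335713299349*(-1802 + 2414/19)/2067400 = -2335713299349/2067400*(-31824/19) = 9291467504810322/4910075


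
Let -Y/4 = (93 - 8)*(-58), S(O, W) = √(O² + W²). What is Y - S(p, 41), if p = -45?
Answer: 19720 - √3706 ≈ 19659.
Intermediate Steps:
Y = 19720 (Y = -4*(93 - 8)*(-58) = -340*(-58) = -4*(-4930) = 19720)
Y - S(p, 41) = 19720 - √((-45)² + 41²) = 19720 - √(2025 + 1681) = 19720 - √3706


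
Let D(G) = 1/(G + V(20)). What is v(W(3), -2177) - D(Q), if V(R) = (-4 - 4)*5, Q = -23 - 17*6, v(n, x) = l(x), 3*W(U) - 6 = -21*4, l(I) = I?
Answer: -359204/165 ≈ -2177.0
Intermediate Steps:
W(U) = -26 (W(U) = 2 + (-21*4)/3 = 2 + (⅓)*(-84) = 2 - 28 = -26)
v(n, x) = x
Q = -125 (Q = -23 - 102 = -125)
V(R) = -40 (V(R) = -8*5 = -40)
D(G) = 1/(-40 + G) (D(G) = 1/(G - 40) = 1/(-40 + G))
v(W(3), -2177) - D(Q) = -2177 - 1/(-40 - 125) = -2177 - 1/(-165) = -2177 - 1*(-1/165) = -2177 + 1/165 = -359204/165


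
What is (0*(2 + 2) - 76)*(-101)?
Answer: 7676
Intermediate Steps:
(0*(2 + 2) - 76)*(-101) = (0*4 - 76)*(-101) = (0 - 76)*(-101) = -76*(-101) = 7676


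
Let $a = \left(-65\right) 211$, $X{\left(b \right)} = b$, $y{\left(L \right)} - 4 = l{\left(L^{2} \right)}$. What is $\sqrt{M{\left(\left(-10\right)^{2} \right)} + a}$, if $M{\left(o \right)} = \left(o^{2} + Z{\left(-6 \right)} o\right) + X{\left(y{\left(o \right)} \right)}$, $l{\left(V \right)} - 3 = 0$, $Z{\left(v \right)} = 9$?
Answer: $6 i \sqrt{78} \approx 52.991 i$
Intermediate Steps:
$l{\left(V \right)} = 3$ ($l{\left(V \right)} = 3 + 0 = 3$)
$y{\left(L \right)} = 7$ ($y{\left(L \right)} = 4 + 3 = 7$)
$a = -13715$
$M{\left(o \right)} = 7 + o^{2} + 9 o$ ($M{\left(o \right)} = \left(o^{2} + 9 o\right) + 7 = 7 + o^{2} + 9 o$)
$\sqrt{M{\left(\left(-10\right)^{2} \right)} + a} = \sqrt{\left(7 + \left(\left(-10\right)^{2}\right)^{2} + 9 \left(-10\right)^{2}\right) - 13715} = \sqrt{\left(7 + 100^{2} + 9 \cdot 100\right) - 13715} = \sqrt{\left(7 + 10000 + 900\right) - 13715} = \sqrt{10907 - 13715} = \sqrt{-2808} = 6 i \sqrt{78}$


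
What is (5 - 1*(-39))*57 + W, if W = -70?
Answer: 2438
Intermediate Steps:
(5 - 1*(-39))*57 + W = (5 - 1*(-39))*57 - 70 = (5 + 39)*57 - 70 = 44*57 - 70 = 2508 - 70 = 2438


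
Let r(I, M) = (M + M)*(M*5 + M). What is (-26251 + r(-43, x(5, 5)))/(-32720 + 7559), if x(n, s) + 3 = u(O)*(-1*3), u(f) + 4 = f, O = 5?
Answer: 25819/25161 ≈ 1.0262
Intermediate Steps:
u(f) = -4 + f
x(n, s) = -6 (x(n, s) = -3 + (-4 + 5)*(-1*3) = -3 + 1*(-3) = -3 - 3 = -6)
r(I, M) = 12*M**2 (r(I, M) = (2*M)*(5*M + M) = (2*M)*(6*M) = 12*M**2)
(-26251 + r(-43, x(5, 5)))/(-32720 + 7559) = (-26251 + 12*(-6)**2)/(-32720 + 7559) = (-26251 + 12*36)/(-25161) = (-26251 + 432)*(-1/25161) = -25819*(-1/25161) = 25819/25161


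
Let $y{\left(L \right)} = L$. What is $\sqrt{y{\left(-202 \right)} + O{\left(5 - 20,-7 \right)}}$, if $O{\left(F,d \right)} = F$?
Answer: $i \sqrt{217} \approx 14.731 i$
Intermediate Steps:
$\sqrt{y{\left(-202 \right)} + O{\left(5 - 20,-7 \right)}} = \sqrt{-202 + \left(5 - 20\right)} = \sqrt{-202 - 15} = \sqrt{-217} = i \sqrt{217}$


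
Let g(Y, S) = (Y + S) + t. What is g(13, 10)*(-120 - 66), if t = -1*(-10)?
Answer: -6138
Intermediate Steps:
t = 10
g(Y, S) = 10 + S + Y (g(Y, S) = (Y + S) + 10 = (S + Y) + 10 = 10 + S + Y)
g(13, 10)*(-120 - 66) = (10 + 10 + 13)*(-120 - 66) = 33*(-186) = -6138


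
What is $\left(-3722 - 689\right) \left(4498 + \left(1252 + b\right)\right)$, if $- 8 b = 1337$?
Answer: $- \frac{197008493}{8} \approx -2.4626 \cdot 10^{7}$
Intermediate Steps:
$b = - \frac{1337}{8}$ ($b = \left(- \frac{1}{8}\right) 1337 = - \frac{1337}{8} \approx -167.13$)
$\left(-3722 - 689\right) \left(4498 + \left(1252 + b\right)\right) = \left(-3722 - 689\right) \left(4498 + \left(1252 - \frac{1337}{8}\right)\right) = - 4411 \left(4498 + \frac{8679}{8}\right) = \left(-4411\right) \frac{44663}{8} = - \frac{197008493}{8}$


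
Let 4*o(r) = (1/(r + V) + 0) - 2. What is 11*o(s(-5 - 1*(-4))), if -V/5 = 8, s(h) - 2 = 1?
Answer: -825/148 ≈ -5.5743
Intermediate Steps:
s(h) = 3 (s(h) = 2 + 1 = 3)
V = -40 (V = -5*8 = -40)
o(r) = -½ + 1/(4*(-40 + r)) (o(r) = ((1/(r - 40) + 0) - 2)/4 = ((1/(-40 + r) + 0) - 2)/4 = (1/(-40 + r) - 2)/4 = (-2 + 1/(-40 + r))/4 = -½ + 1/(4*(-40 + r)))
11*o(s(-5 - 1*(-4))) = 11*((81 - 2*3)/(4*(-40 + 3))) = 11*((¼)*(81 - 6)/(-37)) = 11*((¼)*(-1/37)*75) = 11*(-75/148) = -825/148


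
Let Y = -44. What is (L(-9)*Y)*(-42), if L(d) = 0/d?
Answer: 0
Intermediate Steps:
L(d) = 0
(L(-9)*Y)*(-42) = (0*(-44))*(-42) = 0*(-42) = 0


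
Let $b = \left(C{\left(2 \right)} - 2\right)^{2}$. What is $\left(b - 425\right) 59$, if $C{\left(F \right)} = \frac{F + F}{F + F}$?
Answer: $-25016$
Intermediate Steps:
$C{\left(F \right)} = 1$ ($C{\left(F \right)} = \frac{2 F}{2 F} = 2 F \frac{1}{2 F} = 1$)
$b = 1$ ($b = \left(1 - 2\right)^{2} = \left(-1\right)^{2} = 1$)
$\left(b - 425\right) 59 = \left(1 - 425\right) 59 = \left(-424\right) 59 = -25016$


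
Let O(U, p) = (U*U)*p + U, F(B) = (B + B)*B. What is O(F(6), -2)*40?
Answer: -411840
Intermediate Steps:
F(B) = 2*B**2 (F(B) = (2*B)*B = 2*B**2)
O(U, p) = U + p*U**2 (O(U, p) = U**2*p + U = p*U**2 + U = U + p*U**2)
O(F(6), -2)*40 = ((2*6**2)*(1 + (2*6**2)*(-2)))*40 = ((2*36)*(1 + (2*36)*(-2)))*40 = (72*(1 + 72*(-2)))*40 = (72*(1 - 144))*40 = (72*(-143))*40 = -10296*40 = -411840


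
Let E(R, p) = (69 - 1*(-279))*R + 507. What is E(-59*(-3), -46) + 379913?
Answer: 442016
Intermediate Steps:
E(R, p) = 507 + 348*R (E(R, p) = (69 + 279)*R + 507 = 348*R + 507 = 507 + 348*R)
E(-59*(-3), -46) + 379913 = (507 + 348*(-59*(-3))) + 379913 = (507 + 348*177) + 379913 = (507 + 61596) + 379913 = 62103 + 379913 = 442016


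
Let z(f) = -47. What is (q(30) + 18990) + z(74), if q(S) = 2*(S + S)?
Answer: 19063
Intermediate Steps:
q(S) = 4*S (q(S) = 2*(2*S) = 4*S)
(q(30) + 18990) + z(74) = (4*30 + 18990) - 47 = (120 + 18990) - 47 = 19110 - 47 = 19063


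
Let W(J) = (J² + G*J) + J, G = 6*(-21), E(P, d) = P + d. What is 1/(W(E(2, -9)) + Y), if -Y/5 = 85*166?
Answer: -1/69626 ≈ -1.4362e-5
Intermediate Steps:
Y = -70550 (Y = -425*166 = -5*14110 = -70550)
G = -126
W(J) = J² - 125*J (W(J) = (J² - 126*J) + J = J² - 125*J)
1/(W(E(2, -9)) + Y) = 1/((2 - 9)*(-125 + (2 - 9)) - 70550) = 1/(-7*(-125 - 7) - 70550) = 1/(-7*(-132) - 70550) = 1/(924 - 70550) = 1/(-69626) = -1/69626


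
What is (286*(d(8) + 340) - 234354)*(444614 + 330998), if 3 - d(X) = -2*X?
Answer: -102132588160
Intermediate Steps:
d(X) = 3 + 2*X (d(X) = 3 - (-2)*X = 3 + 2*X)
(286*(d(8) + 340) - 234354)*(444614 + 330998) = (286*((3 + 2*8) + 340) - 234354)*(444614 + 330998) = (286*((3 + 16) + 340) - 234354)*775612 = (286*(19 + 340) - 234354)*775612 = (286*359 - 234354)*775612 = (102674 - 234354)*775612 = -131680*775612 = -102132588160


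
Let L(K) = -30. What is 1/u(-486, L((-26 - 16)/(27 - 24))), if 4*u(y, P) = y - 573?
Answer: -4/1059 ≈ -0.0037771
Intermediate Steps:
u(y, P) = -573/4 + y/4 (u(y, P) = (y - 573)/4 = (-573 + y)/4 = -573/4 + y/4)
1/u(-486, L((-26 - 16)/(27 - 24))) = 1/(-573/4 + (1/4)*(-486)) = 1/(-573/4 - 243/2) = 1/(-1059/4) = -4/1059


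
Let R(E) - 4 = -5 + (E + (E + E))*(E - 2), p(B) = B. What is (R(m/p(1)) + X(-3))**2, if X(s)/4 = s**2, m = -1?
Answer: 1936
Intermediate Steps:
R(E) = -1 + 3*E*(-2 + E) (R(E) = 4 + (-5 + (E + (E + E))*(E - 2)) = 4 + (-5 + (E + 2*E)*(-2 + E)) = 4 + (-5 + (3*E)*(-2 + E)) = 4 + (-5 + 3*E*(-2 + E)) = -1 + 3*E*(-2 + E))
X(s) = 4*s**2
(R(m/p(1)) + X(-3))**2 = ((-1 - (-6)/1 + 3*(-1/1)**2) + 4*(-3)**2)**2 = ((-1 - (-6) + 3*(-1*1)**2) + 4*9)**2 = ((-1 - 6*(-1) + 3*(-1)**2) + 36)**2 = ((-1 + 6 + 3*1) + 36)**2 = ((-1 + 6 + 3) + 36)**2 = (8 + 36)**2 = 44**2 = 1936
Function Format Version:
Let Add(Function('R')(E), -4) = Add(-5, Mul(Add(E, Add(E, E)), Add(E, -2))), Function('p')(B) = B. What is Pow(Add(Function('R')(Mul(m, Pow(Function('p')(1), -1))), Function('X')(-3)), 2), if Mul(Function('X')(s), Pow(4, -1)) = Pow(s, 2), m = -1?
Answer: 1936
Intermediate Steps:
Function('R')(E) = Add(-1, Mul(3, E, Add(-2, E))) (Function('R')(E) = Add(4, Add(-5, Mul(Add(E, Add(E, E)), Add(E, -2)))) = Add(4, Add(-5, Mul(Add(E, Mul(2, E)), Add(-2, E)))) = Add(4, Add(-5, Mul(Mul(3, E), Add(-2, E)))) = Add(4, Add(-5, Mul(3, E, Add(-2, E)))) = Add(-1, Mul(3, E, Add(-2, E))))
Function('X')(s) = Mul(4, Pow(s, 2))
Pow(Add(Function('R')(Mul(m, Pow(Function('p')(1), -1))), Function('X')(-3)), 2) = Pow(Add(Add(-1, Mul(-6, Mul(-1, Pow(1, -1))), Mul(3, Pow(Mul(-1, Pow(1, -1)), 2))), Mul(4, Pow(-3, 2))), 2) = Pow(Add(Add(-1, Mul(-6, Mul(-1, 1)), Mul(3, Pow(Mul(-1, 1), 2))), Mul(4, 9)), 2) = Pow(Add(Add(-1, Mul(-6, -1), Mul(3, Pow(-1, 2))), 36), 2) = Pow(Add(Add(-1, 6, Mul(3, 1)), 36), 2) = Pow(Add(Add(-1, 6, 3), 36), 2) = Pow(Add(8, 36), 2) = Pow(44, 2) = 1936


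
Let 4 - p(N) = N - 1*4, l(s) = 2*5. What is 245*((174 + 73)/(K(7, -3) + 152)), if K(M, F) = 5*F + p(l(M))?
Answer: 12103/27 ≈ 448.26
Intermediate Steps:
l(s) = 10
p(N) = 8 - N (p(N) = 4 - (N - 1*4) = 4 - (N - 4) = 4 - (-4 + N) = 4 + (4 - N) = 8 - N)
K(M, F) = -2 + 5*F (K(M, F) = 5*F + (8 - 1*10) = 5*F + (8 - 10) = 5*F - 2 = -2 + 5*F)
245*((174 + 73)/(K(7, -3) + 152)) = 245*((174 + 73)/((-2 + 5*(-3)) + 152)) = 245*(247/((-2 - 15) + 152)) = 245*(247/(-17 + 152)) = 245*(247/135) = 12103/27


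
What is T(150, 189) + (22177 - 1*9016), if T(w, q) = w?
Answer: 13311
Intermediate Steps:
T(150, 189) + (22177 - 1*9016) = 150 + (22177 - 1*9016) = 150 + (22177 - 9016) = 150 + 13161 = 13311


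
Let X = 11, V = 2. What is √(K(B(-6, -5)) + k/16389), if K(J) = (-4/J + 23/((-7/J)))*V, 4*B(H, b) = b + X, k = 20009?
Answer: I*√20428775598/38241 ≈ 3.7376*I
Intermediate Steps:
B(H, b) = 11/4 + b/4 (B(H, b) = (b + 11)/4 = (11 + b)/4 = 11/4 + b/4)
K(J) = -8/J - 46*J/7 (K(J) = (-4/J + 23/((-7/J)))*2 = (-4/J + 23*(-J/7))*2 = (-4/J - 23*J/7)*2 = -8/J - 46*J/7)
√(K(B(-6, -5)) + k/16389) = √((-8/(11/4 + (¼)*(-5)) - 46*(11/4 + (¼)*(-5))/7) + 20009/16389) = √((-8/(11/4 - 5/4) - 46*(11/4 - 5/4)/7) + 20009*(1/16389)) = √((-8/3/2 - 46/7*3/2) + 20009/16389) = √((-8*⅔ - 69/7) + 20009/16389) = √((-16/3 - 69/7) + 20009/16389) = √(-319/21 + 20009/16389) = √(-1602634/114723) = I*√20428775598/38241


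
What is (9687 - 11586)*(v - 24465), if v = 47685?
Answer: -44094780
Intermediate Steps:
(9687 - 11586)*(v - 24465) = (9687 - 11586)*(47685 - 24465) = -1899*23220 = -44094780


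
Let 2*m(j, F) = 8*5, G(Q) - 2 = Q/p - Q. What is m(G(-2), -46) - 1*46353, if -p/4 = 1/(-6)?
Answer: -46333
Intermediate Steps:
p = 2/3 (p = -4/(-6) = -4*(-1)/6 = -4*(-1/6) = 2/3 ≈ 0.66667)
G(Q) = 2 + Q/2 (G(Q) = 2 + (Q/(2/3) - Q) = 2 + (Q*(3/2) - Q) = 2 + (3*Q/2 - Q) = 2 + Q/2)
m(j, F) = 20 (m(j, F) = (8*5)/2 = (1/2)*40 = 20)
m(G(-2), -46) - 1*46353 = 20 - 1*46353 = 20 - 46353 = -46333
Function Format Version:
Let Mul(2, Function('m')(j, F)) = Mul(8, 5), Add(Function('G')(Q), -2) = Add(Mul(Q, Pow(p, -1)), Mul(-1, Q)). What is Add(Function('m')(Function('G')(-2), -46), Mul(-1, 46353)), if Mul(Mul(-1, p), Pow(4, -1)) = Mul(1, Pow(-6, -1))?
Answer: -46333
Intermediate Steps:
p = Rational(2, 3) (p = Mul(-4, Mul(1, Pow(-6, -1))) = Mul(-4, Mul(1, Rational(-1, 6))) = Mul(-4, Rational(-1, 6)) = Rational(2, 3) ≈ 0.66667)
Function('G')(Q) = Add(2, Mul(Rational(1, 2), Q)) (Function('G')(Q) = Add(2, Add(Mul(Q, Pow(Rational(2, 3), -1)), Mul(-1, Q))) = Add(2, Add(Mul(Q, Rational(3, 2)), Mul(-1, Q))) = Add(2, Add(Mul(Rational(3, 2), Q), Mul(-1, Q))) = Add(2, Mul(Rational(1, 2), Q)))
Function('m')(j, F) = 20 (Function('m')(j, F) = Mul(Rational(1, 2), Mul(8, 5)) = Mul(Rational(1, 2), 40) = 20)
Add(Function('m')(Function('G')(-2), -46), Mul(-1, 46353)) = Add(20, Mul(-1, 46353)) = Add(20, -46353) = -46333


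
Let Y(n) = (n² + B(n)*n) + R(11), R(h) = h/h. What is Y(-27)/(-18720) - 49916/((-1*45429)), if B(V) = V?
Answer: 289382203/283476960 ≈ 1.0208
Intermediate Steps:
R(h) = 1
Y(n) = 1 + 2*n² (Y(n) = (n² + n*n) + 1 = (n² + n²) + 1 = 2*n² + 1 = 1 + 2*n²)
Y(-27)/(-18720) - 49916/((-1*45429)) = (1 + 2*(-27)²)/(-18720) - 49916/((-1*45429)) = (1 + 2*729)*(-1/18720) - 49916/(-45429) = (1 + 1458)*(-1/18720) - 49916*(-1/45429) = 1459*(-1/18720) + 49916/45429 = -1459/18720 + 49916/45429 = 289382203/283476960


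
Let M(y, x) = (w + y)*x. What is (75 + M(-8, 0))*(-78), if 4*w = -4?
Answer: -5850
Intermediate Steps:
w = -1 (w = (¼)*(-4) = -1)
M(y, x) = x*(-1 + y) (M(y, x) = (-1 + y)*x = x*(-1 + y))
(75 + M(-8, 0))*(-78) = (75 + 0*(-1 - 8))*(-78) = (75 + 0*(-9))*(-78) = (75 + 0)*(-78) = 75*(-78) = -5850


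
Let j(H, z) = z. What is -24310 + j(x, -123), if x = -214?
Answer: -24433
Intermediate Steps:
-24310 + j(x, -123) = -24310 - 123 = -24433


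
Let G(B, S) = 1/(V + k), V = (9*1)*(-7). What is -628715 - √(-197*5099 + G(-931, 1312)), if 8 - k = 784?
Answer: -628715 - 3*I*√78565639678/839 ≈ -6.2872e+5 - 1002.2*I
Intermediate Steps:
k = -776 (k = 8 - 1*784 = 8 - 784 = -776)
V = -63 (V = 9*(-7) = -63)
G(B, S) = -1/839 (G(B, S) = 1/(-63 - 776) = 1/(-839) = -1/839)
-628715 - √(-197*5099 + G(-931, 1312)) = -628715 - √(-197*5099 - 1/839) = -628715 - √(-1004503 - 1/839) = -628715 - √(-842778018/839) = -628715 - 3*I*√78565639678/839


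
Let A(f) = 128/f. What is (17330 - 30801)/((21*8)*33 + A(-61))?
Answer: -821731/338056 ≈ -2.4308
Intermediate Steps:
(17330 - 30801)/((21*8)*33 + A(-61)) = (17330 - 30801)/((21*8)*33 + 128/(-61)) = -13471/(168*33 + 128*(-1/61)) = -13471/(5544 - 128/61) = -13471/338056/61 = -13471*61/338056 = -821731/338056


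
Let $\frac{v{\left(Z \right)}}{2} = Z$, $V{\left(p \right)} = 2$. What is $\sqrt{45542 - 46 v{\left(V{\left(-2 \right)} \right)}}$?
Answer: $\sqrt{45358} \approx 212.97$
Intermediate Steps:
$v{\left(Z \right)} = 2 Z$
$\sqrt{45542 - 46 v{\left(V{\left(-2 \right)} \right)}} = \sqrt{45542 - 46 \cdot 2 \cdot 2} = \sqrt{45542 - 184} = \sqrt{45358}$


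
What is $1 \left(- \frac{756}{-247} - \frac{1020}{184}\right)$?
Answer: $- \frac{28209}{11362} \approx -2.4827$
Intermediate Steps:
$1 \left(- \frac{756}{-247} - \frac{1020}{184}\right) = 1 \left(\left(-756\right) \left(- \frac{1}{247}\right) - \frac{255}{46}\right) = 1 \left(\frac{756}{247} - \frac{255}{46}\right) = 1 \left(- \frac{28209}{11362}\right) = - \frac{28209}{11362}$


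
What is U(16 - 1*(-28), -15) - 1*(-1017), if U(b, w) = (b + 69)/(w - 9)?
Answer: 24295/24 ≈ 1012.3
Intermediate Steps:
U(b, w) = (69 + b)/(-9 + w)
U(16 - 1*(-28), -15) - 1*(-1017) = (69 + (16 - 1*(-28)))/(-9 - 15) - 1*(-1017) = (69 + (16 + 28))/(-24) + 1017 = -(69 + 44)/24 + 1017 = -1/24*113 + 1017 = -113/24 + 1017 = 24295/24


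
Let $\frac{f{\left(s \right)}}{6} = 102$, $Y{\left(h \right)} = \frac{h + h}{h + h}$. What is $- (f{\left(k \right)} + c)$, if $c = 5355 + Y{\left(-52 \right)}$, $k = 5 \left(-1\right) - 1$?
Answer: $-5968$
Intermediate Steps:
$Y{\left(h \right)} = 1$ ($Y{\left(h \right)} = \frac{2 h}{2 h} = 2 h \frac{1}{2 h} = 1$)
$k = -6$ ($k = -5 - 1 = -6$)
$f{\left(s \right)} = 612$ ($f{\left(s \right)} = 6 \cdot 102 = 612$)
$c = 5356$ ($c = 5355 + 1 = 5356$)
$- (f{\left(k \right)} + c) = - (612 + 5356) = \left(-1\right) 5968 = -5968$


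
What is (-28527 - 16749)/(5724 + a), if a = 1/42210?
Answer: -1911099960/241610041 ≈ -7.9099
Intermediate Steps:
a = 1/42210 ≈ 2.3691e-5
(-28527 - 16749)/(5724 + a) = (-28527 - 16749)/(5724 + 1/42210) = -45276/241610041/42210 = -45276*42210/241610041 = -1911099960/241610041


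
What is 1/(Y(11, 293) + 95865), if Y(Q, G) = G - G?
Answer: 1/95865 ≈ 1.0431e-5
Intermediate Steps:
Y(Q, G) = 0
1/(Y(11, 293) + 95865) = 1/(0 + 95865) = 1/95865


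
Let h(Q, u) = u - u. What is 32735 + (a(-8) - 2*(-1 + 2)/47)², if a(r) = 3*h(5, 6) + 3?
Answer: 72330936/2209 ≈ 32744.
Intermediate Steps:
h(Q, u) = 0
a(r) = 3 (a(r) = 3*0 + 3 = 0 + 3 = 3)
32735 + (a(-8) - 2*(-1 + 2)/47)² = 32735 + (3 - 2*(-1 + 2)/47)² = 32735 + (3 - 2*1*(1/47))² = 32735 + (3 - 2*1/47)² = 32735 + (3 - 2/47)² = 32735 + (139/47)² = 32735 + 19321/2209 = 72330936/2209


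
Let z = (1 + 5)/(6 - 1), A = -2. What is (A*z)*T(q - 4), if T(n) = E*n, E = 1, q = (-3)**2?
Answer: -12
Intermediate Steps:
q = 9
T(n) = n (T(n) = 1*n = n)
z = 6/5 ≈ 1.2000
(A*z)*T(q - 4) = (-2*6/5)*(9 - 4) = -12/5*5 = -12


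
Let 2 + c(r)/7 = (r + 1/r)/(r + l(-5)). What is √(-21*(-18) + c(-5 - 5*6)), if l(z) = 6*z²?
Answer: √4785702/115 ≈ 19.023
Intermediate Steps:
c(r) = -14 + 7*(r + 1/r)/(150 + r) (c(r) = -14 + 7*((r + 1/r)/(r + 6*(-5)²)) = -14 + 7*((r + 1/r)/(r + 6*25)) = -14 + 7*((r + 1/r)/(r + 150)) = -14 + 7*((r + 1/r)/(150 + r)) = -14 + 7*(r + 1/r)/(150 + r))
√(-21*(-18) + c(-5 - 5*6)) = √(-21*(-18) + 7*(1 - (-5 - 5*6)² - 300*(-5 - 5*6))/((-5 - 5*6)*(150 + (-5 - 5*6)))) = √(378 + 7*(1 - (-5 - 30)² - 300*(-5 - 30))/((-5 - 30)*(150 + (-5 - 30)))) = √(378 + 7*(1 - 1*(-35)² - 300*(-35))/(-35*(150 - 35))) = √(378 + 7*(-1/35)*(1 - 1*1225 + 10500)/115) = √(378 + 7*(-1/35)*(1/115)*(1 - 1225 + 10500)) = √(378 + 7*(-1/35)*(1/115)*9276) = √(378 - 9276/575) = √(208074/575) = √4785702/115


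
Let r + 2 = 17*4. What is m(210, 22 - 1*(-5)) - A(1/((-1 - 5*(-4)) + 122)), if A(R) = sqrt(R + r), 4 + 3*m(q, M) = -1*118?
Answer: -122/3 - sqrt(1312287)/141 ≈ -48.791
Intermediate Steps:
m(q, M) = -122/3 (m(q, M) = -4/3 + (-1*118)/3 = -4/3 + (1/3)*(-118) = -4/3 - 118/3 = -122/3)
r = 66 (r = -2 + 17*4 = -2 + 68 = 66)
A(R) = sqrt(66 + R) (A(R) = sqrt(R + 66) = sqrt(66 + R))
m(210, 22 - 1*(-5)) - A(1/((-1 - 5*(-4)) + 122)) = -122/3 - sqrt(66 + 1/((-1 - 5*(-4)) + 122)) = -122/3 - sqrt(66 + 1/((-1 + 20) + 122)) = -122/3 - sqrt(66 + 1/(19 + 122)) = -122/3 - sqrt(66 + 1/141) = -122/3 - sqrt(9307/141) = -122/3 - sqrt(1312287)/141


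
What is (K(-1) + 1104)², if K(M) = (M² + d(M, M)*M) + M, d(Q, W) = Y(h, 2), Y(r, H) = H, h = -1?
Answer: 1214404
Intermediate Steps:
d(Q, W) = 2
K(M) = M² + 3*M (K(M) = (M² + 2*M) + M = M² + 3*M)
(K(-1) + 1104)² = (-(3 - 1) + 1104)² = (-1*2 + 1104)² = (-2 + 1104)² = 1102² = 1214404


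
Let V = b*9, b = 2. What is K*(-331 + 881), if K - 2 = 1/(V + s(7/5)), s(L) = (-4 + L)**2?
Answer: 694650/619 ≈ 1122.2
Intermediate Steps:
V = 18 (V = 2*9 = 18)
K = 1263/619 (K = 2 + 1/(18 + (-4 + 7/5)**2) = 2 + 1/(18 + (-13/5)**2) = 2 + 1/(18 + 169/25) = 2 + 1/(619/25) = 2 + 25/619 = 1263/619 ≈ 2.0404)
K*(-331 + 881) = 1263*(-331 + 881)/619 = (1263/619)*550 = 694650/619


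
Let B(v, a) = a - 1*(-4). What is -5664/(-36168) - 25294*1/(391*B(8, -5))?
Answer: 38210334/589237 ≈ 64.847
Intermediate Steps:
B(v, a) = 4 + a (B(v, a) = a + 4 = 4 + a)
-5664/(-36168) - 25294*1/(391*B(8, -5)) = -5664/(-36168) - 25294*1/(391*(4 - 5)) = -5664*(-1/36168) - 25294/(391*(-1)) = 236/1507 - 25294/(-391) = 236/1507 - 25294*(-1/391) = 236/1507 + 25294/391 = 38210334/589237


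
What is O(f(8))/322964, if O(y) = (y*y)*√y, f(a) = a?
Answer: 32*√2/80741 ≈ 0.00056049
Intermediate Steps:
O(y) = y^(5/2) (O(y) = y²*√y = y^(5/2))
O(f(8))/322964 = 8^(5/2)/322964 = (128*√2)*(1/322964) = 32*√2/80741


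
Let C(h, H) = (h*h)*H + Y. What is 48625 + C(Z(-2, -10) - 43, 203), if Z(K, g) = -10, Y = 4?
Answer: 618856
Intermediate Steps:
C(h, H) = 4 + H*h² (C(h, H) = (h*h)*H + 4 = h²*H + 4 = H*h² + 4 = 4 + H*h²)
48625 + C(Z(-2, -10) - 43, 203) = 48625 + (4 + 203*(-10 - 43)²) = 48625 + (4 + 203*(-53)²) = 48625 + (4 + 203*2809) = 48625 + (4 + 570227) = 48625 + 570231 = 618856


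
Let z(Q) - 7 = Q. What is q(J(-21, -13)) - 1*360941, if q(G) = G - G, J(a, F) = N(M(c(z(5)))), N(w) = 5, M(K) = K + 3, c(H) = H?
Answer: -360941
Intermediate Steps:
z(Q) = 7 + Q
M(K) = 3 + K
J(a, F) = 5
q(G) = 0
q(J(-21, -13)) - 1*360941 = 0 - 1*360941 = 0 - 360941 = -360941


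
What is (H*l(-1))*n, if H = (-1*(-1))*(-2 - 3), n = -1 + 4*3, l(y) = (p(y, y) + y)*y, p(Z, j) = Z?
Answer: -110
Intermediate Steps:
l(y) = 2*y² (l(y) = (y + y)*y = (2*y)*y = 2*y²)
n = 11 (n = -1 + 12 = 11)
H = -5 (H = 1*(-5) = -5)
(H*l(-1))*n = -10*(-1)²*11 = -10*11 = -110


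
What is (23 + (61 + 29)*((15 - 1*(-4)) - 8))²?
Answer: 1026169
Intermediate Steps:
(23 + (61 + 29)*((15 - 1*(-4)) - 8))² = (23 + 90*((15 + 4) - 8))² = (23 + 90*(19 - 8))² = (23 + 90*11)² = (23 + 990)² = 1013² = 1026169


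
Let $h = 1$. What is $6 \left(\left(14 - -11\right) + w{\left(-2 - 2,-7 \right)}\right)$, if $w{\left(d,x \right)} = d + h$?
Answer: $132$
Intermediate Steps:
$w{\left(d,x \right)} = 1 + d$ ($w{\left(d,x \right)} = d + 1 = 1 + d$)
$6 \left(\left(14 - -11\right) + w{\left(-2 - 2,-7 \right)}\right) = 6 \left(\left(14 - -11\right) + \left(1 - 4\right)\right) = 6 \left(\left(14 + 11\right) + \left(1 - 4\right)\right) = 6 \left(25 + \left(1 - 4\right)\right) = 6 \left(25 - 3\right) = 6 \cdot 22 = 132$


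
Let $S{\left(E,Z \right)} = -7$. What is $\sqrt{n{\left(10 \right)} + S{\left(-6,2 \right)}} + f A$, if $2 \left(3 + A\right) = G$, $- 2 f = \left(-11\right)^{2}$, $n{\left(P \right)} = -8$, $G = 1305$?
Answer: $- \frac{157179}{4} + i \sqrt{15} \approx -39295.0 + 3.873 i$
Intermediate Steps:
$f = - \frac{121}{2}$ ($f = - \frac{\left(-11\right)^{2}}{2} = \left(- \frac{1}{2}\right) 121 = - \frac{121}{2} \approx -60.5$)
$A = \frac{1299}{2}$ ($A = -3 + \frac{1}{2} \cdot 1305 = -3 + \frac{1305}{2} = \frac{1299}{2} \approx 649.5$)
$\sqrt{n{\left(10 \right)} + S{\left(-6,2 \right)}} + f A = \sqrt{-8 - 7} - \frac{157179}{4} = \sqrt{-15} - \frac{157179}{4} = i \sqrt{15} - \frac{157179}{4} = - \frac{157179}{4} + i \sqrt{15}$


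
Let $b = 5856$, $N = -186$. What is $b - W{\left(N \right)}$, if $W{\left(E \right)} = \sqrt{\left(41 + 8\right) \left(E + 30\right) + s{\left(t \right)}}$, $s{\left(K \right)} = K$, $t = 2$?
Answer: $5856 - i \sqrt{7642} \approx 5856.0 - 87.419 i$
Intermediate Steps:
$W{\left(E \right)} = \sqrt{1472 + 49 E}$ ($W{\left(E \right)} = \sqrt{\left(41 + 8\right) \left(E + 30\right) + 2} = \sqrt{49 \left(30 + E\right) + 2} = \sqrt{\left(1470 + 49 E\right) + 2} = \sqrt{1472 + 49 E}$)
$b - W{\left(N \right)} = 5856 - \sqrt{1472 + 49 \left(-186\right)} = 5856 - \sqrt{1472 - 9114} = 5856 - \sqrt{-7642} = 5856 - i \sqrt{7642}$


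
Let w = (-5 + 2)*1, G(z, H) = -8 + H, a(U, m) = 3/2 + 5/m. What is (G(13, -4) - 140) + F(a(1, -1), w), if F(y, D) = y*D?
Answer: -283/2 ≈ -141.50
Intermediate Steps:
a(U, m) = 3/2 + 5/m (a(U, m) = 3*(1/2) + 5/m = 3/2 + 5/m)
w = -3 (w = -3*1 = -3)
F(y, D) = D*y
(G(13, -4) - 140) + F(a(1, -1), w) = ((-8 - 4) - 140) - 3*(3/2 + 5/(-1)) = (-12 - 140) - 3*(3/2 + 5*(-1)) = -152 - 3*(3/2 - 5) = -152 - 3*(-7/2) = -152 + 21/2 = -283/2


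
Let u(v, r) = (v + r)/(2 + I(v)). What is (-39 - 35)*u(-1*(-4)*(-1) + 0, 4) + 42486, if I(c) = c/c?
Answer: 42486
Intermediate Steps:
I(c) = 1
u(v, r) = r/3 + v/3 (u(v, r) = (v + r)/(2 + 1) = (r + v)/3 = (r + v)*(⅓) = r/3 + v/3)
(-39 - 35)*u(-1*(-4)*(-1) + 0, 4) + 42486 = (-39 - 35)*((⅓)*4 + (-1*(-4)*(-1) + 0)/3) + 42486 = -74*(4/3 + (4*(-1) + 0)/3) + 42486 = -74*(4/3 + (-4 + 0)/3) + 42486 = -74*(4/3 + (⅓)*(-4)) + 42486 = -74*(4/3 - 4/3) + 42486 = -74*0 + 42486 = 0 + 42486 = 42486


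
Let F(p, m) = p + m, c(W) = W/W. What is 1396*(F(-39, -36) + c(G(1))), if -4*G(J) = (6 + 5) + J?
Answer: -103304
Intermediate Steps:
G(J) = -11/4 - J/4 (G(J) = -((6 + 5) + J)/4 = -(11 + J)/4 = -11/4 - J/4)
c(W) = 1
F(p, m) = m + p
1396*(F(-39, -36) + c(G(1))) = 1396*((-36 - 39) + 1) = 1396*(-75 + 1) = 1396*(-74) = -103304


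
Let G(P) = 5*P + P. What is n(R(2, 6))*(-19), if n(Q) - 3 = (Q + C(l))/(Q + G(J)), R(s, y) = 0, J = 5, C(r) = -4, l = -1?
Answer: -817/15 ≈ -54.467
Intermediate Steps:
G(P) = 6*P
n(Q) = 3 + (-4 + Q)/(30 + Q) (n(Q) = 3 + (Q - 4)/(Q + 6*5) = 3 + (-4 + Q)/(Q + 30) = 3 + (-4 + Q)/(30 + Q))
n(R(2, 6))*(-19) = (2*(43 + 2*0)/(30 + 0))*(-19) = (2*(43 + 0)/30)*(-19) = (2*(1/30)*43)*(-19) = (43/15)*(-19) = -817/15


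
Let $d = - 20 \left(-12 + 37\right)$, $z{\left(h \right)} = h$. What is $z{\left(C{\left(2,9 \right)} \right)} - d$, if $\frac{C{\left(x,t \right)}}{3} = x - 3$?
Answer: $497$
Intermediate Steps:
$C{\left(x,t \right)} = -9 + 3 x$ ($C{\left(x,t \right)} = 3 \left(x - 3\right) = 3 \left(-3 + x\right) = -9 + 3 x$)
$d = -500$ ($d = \left(-20\right) 25 = -500$)
$z{\left(C{\left(2,9 \right)} \right)} - d = \left(-9 + 3 \cdot 2\right) - -500 = \left(-9 + 6\right) + 500 = -3 + 500 = 497$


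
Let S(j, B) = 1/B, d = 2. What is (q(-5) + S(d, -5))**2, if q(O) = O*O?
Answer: 15376/25 ≈ 615.04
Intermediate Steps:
q(O) = O**2
(q(-5) + S(d, -5))**2 = ((-5)**2 + 1/(-5))**2 = (25 - 1/5)**2 = (124/5)**2 = 15376/25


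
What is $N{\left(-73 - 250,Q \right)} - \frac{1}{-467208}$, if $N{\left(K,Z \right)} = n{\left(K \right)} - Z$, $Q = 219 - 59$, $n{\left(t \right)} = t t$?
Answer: $\frac{48668590153}{467208} \approx 1.0417 \cdot 10^{5}$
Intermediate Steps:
$n{\left(t \right)} = t^{2}$
$Q = 160$
$N{\left(K,Z \right)} = K^{2} - Z$
$N{\left(-73 - 250,Q \right)} - \frac{1}{-467208} = \left(\left(-73 - 250\right)^{2} - 160\right) - \frac{1}{-467208} = \left(\left(-73 - 250\right)^{2} - 160\right) - - \frac{1}{467208} = \left(\left(-323\right)^{2} - 160\right) + \frac{1}{467208} = \left(104329 - 160\right) + \frac{1}{467208} = 104169 + \frac{1}{467208} = \frac{48668590153}{467208}$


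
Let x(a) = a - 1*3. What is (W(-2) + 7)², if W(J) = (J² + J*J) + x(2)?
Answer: 196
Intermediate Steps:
x(a) = -3 + a (x(a) = a - 3 = -3 + a)
W(J) = -1 + 2*J² (W(J) = (J² + J*J) + (-3 + 2) = (J² + J²) - 1 = 2*J² - 1 = -1 + 2*J²)
(W(-2) + 7)² = ((-1 + 2*(-2)²) + 7)² = ((-1 + 2*4) + 7)² = ((-1 + 8) + 7)² = (7 + 7)² = 14² = 196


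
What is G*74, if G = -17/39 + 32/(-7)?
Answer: -101158/273 ≈ -370.54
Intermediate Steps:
G = -1367/273 (G = -17*1/39 + 32*(-⅐) = -17/39 - 32/7 = -1367/273 ≈ -5.0073)
G*74 = -1367/273*74 = -101158/273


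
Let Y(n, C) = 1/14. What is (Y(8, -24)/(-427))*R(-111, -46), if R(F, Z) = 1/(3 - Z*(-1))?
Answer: 1/257054 ≈ 3.8902e-6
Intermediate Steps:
Y(n, C) = 1/14
R(F, Z) = 1/(3 + Z)
(Y(8, -24)/(-427))*R(-111, -46) = ((1/14)/(-427))/(3 - 46) = ((1/14)*(-1/427))/(-43) = -1/5978*(-1/43) = 1/257054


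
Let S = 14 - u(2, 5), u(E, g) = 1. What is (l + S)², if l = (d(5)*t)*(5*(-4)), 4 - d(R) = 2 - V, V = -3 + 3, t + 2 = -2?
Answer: 29929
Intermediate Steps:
t = -4 (t = -2 - 2 = -4)
V = 0
d(R) = 2 (d(R) = 4 - (2 - 1*0) = 4 - (2 + 0) = 4 - 1*2 = 4 - 2 = 2)
l = 160 (l = (2*(-4))*(5*(-4)) = -8*(-20) = 160)
S = 13 (S = 14 - 1*1 = 14 - 1 = 13)
(l + S)² = (160 + 13)² = 173² = 29929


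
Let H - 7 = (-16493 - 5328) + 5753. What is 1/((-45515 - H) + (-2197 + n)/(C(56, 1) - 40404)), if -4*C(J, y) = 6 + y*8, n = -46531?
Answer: -80815/2380227554 ≈ -3.3953e-5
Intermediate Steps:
C(J, y) = -3/2 - 2*y (C(J, y) = -(6 + y*8)/4 = -(6 + 8*y)/4 = -3/2 - 2*y)
H = -16061 (H = 7 + ((-16493 - 5328) + 5753) = 7 + (-21821 + 5753) = 7 - 16068 = -16061)
1/((-45515 - H) + (-2197 + n)/(C(56, 1) - 40404)) = 1/((-45515 - 1*(-16061)) + (-2197 - 46531)/((-3/2 - 2*1) - 40404)) = 1/((-45515 + 16061) - 48728/((-3/2 - 2) - 40404)) = 1/(-29454 - 48728/(-7/2 - 40404)) = 1/(-29454 - 48728/(-80815/2)) = 1/(-29454 - 48728*(-2/80815)) = 1/(-29454 + 97456/80815) = 1/(-2380227554/80815) = -80815/2380227554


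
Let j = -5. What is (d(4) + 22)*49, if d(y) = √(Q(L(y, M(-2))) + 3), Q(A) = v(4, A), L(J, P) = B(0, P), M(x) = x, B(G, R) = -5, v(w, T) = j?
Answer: 1078 + 49*I*√2 ≈ 1078.0 + 69.297*I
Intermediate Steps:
v(w, T) = -5
L(J, P) = -5
Q(A) = -5
d(y) = I*√2 (d(y) = √(-5 + 3) = √(-2) = I*√2)
(d(4) + 22)*49 = (I*√2 + 22)*49 = (22 + I*√2)*49 = 1078 + 49*I*√2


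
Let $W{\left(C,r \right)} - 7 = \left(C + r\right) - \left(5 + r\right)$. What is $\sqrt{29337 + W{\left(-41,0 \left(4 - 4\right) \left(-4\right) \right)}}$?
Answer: $\sqrt{29298} \approx 171.17$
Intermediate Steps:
$W{\left(C,r \right)} = 2 + C$ ($W{\left(C,r \right)} = 7 + \left(\left(C + r\right) - \left(5 + r\right)\right) = 7 + \left(-5 + C\right) = 2 + C$)
$\sqrt{29337 + W{\left(-41,0 \left(4 - 4\right) \left(-4\right) \right)}} = \sqrt{29337 + \left(2 - 41\right)} = \sqrt{29337 - 39} = \sqrt{29298}$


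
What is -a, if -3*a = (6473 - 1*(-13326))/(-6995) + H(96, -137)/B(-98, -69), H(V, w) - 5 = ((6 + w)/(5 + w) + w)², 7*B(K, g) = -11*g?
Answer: 15524347082501/277522763760 ≈ 55.939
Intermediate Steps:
B(K, g) = -11*g/7 (B(K, g) = (-11*g)/7 = -11*g/7)
H(V, w) = 5 + (w + (6 + w)/(5 + w))² (H(V, w) = 5 + ((6 + w)/(5 + w) + w)² = 5 + (w + (6 + w)/(5 + w))²)
a = -15524347082501/277522763760 (a = -((6473 - 1*(-13326))/(-6995) + (5 + (6 + (-137)² + 6*(-137))²/(5 - 137)²)/((-11/7*(-69))))/3 = -((6473 + 13326)*(-1/6995) + (5 + (6 + 18769 - 822)²/(-132)²)/(759/7))/3 = -(19799*(-1/6995) + (5 + (1/17424)*17953²)*(7/759))/3 = -(-19799/6995 + (5 + (1/17424)*322310209)*(7/759))/3 = -(-19799/6995 + (5 + 322310209/17424)*(7/759))/3 = -(-19799/6995 + (322397329/17424)*(7/759))/3 = -(-19799/6995 + 2256781303/13224816)/3 = -⅓*15524347082501/92507587920 = -15524347082501/277522763760 ≈ -55.939)
-a = -1*(-15524347082501/277522763760) = 15524347082501/277522763760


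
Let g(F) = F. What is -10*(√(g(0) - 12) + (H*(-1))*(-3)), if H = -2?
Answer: 60 - 20*I*√3 ≈ 60.0 - 34.641*I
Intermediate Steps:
-10*(√(g(0) - 12) + (H*(-1))*(-3)) = -10*(√(0 - 12) - 2*(-1)*(-3)) = -10*(√(-12) + 2*(-3)) = -10*(2*I*√3 - 6) = -10*(-6 + 2*I*√3) = 60 - 20*I*√3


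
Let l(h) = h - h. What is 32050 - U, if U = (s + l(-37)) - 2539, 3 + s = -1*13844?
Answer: 48436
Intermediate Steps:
s = -13847 (s = -3 - 1*13844 = -3 - 13844 = -13847)
l(h) = 0
U = -16386 (U = (-13847 + 0) - 2539 = -13847 - 2539 = -16386)
32050 - U = 32050 - 1*(-16386) = 32050 + 16386 = 48436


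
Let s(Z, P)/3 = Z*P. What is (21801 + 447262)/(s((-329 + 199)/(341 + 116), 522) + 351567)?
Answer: 214361791/160462539 ≈ 1.3359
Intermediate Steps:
s(Z, P) = 3*P*Z (s(Z, P) = 3*(Z*P) = 3*(P*Z) = 3*P*Z)
(21801 + 447262)/(s((-329 + 199)/(341 + 116), 522) + 351567) = (21801 + 447262)/(3*522*((-329 + 199)/(341 + 116)) + 351567) = 469063/(3*522*(-130/457) + 351567) = 469063/(-203580/457 + 351567) = 469063/(160462539/457) = 469063*(457/160462539) = 214361791/160462539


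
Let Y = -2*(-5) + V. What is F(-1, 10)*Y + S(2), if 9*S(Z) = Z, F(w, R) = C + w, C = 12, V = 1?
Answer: 1091/9 ≈ 121.22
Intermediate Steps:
F(w, R) = 12 + w
S(Z) = Z/9
Y = 11 (Y = -2*(-5) + 1 = 10 + 1 = 11)
F(-1, 10)*Y + S(2) = (12 - 1)*11 + (⅑)*2 = 11*11 + 2/9 = 121 + 2/9 = 1091/9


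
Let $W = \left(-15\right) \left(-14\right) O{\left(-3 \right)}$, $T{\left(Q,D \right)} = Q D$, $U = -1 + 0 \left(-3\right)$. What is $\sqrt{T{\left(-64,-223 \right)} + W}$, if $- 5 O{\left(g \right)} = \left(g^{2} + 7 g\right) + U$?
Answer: $\sqrt{14818} \approx 121.73$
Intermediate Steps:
$U = -1$ ($U = -1 + 0 = -1$)
$O{\left(g \right)} = \frac{1}{5} - \frac{7 g}{5} - \frac{g^{2}}{5}$ ($O{\left(g \right)} = - \frac{\left(g^{2} + 7 g\right) - 1}{5} = - \frac{-1 + g^{2} + 7 g}{5} = \frac{1}{5} - \frac{7 g}{5} - \frac{g^{2}}{5}$)
$T{\left(Q,D \right)} = D Q$
$W = 546$ ($W = \left(-15\right) \left(-14\right) \left(\frac{1}{5} - - \frac{21}{5} - \frac{\left(-3\right)^{2}}{5}\right) = 210 \left(\frac{1}{5} + \frac{21}{5} - \frac{9}{5}\right) = 210 \cdot \frac{13}{5} = 546$)
$\sqrt{T{\left(-64,-223 \right)} + W} = \sqrt{\left(-223\right) \left(-64\right) + 546} = \sqrt{14272 + 546} = \sqrt{14818}$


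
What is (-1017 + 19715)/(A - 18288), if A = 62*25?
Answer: -9349/8369 ≈ -1.1171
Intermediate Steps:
A = 1550
(-1017 + 19715)/(A - 18288) = (-1017 + 19715)/(1550 - 18288) = 18698/(-16738) = 18698*(-1/16738) = -9349/8369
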